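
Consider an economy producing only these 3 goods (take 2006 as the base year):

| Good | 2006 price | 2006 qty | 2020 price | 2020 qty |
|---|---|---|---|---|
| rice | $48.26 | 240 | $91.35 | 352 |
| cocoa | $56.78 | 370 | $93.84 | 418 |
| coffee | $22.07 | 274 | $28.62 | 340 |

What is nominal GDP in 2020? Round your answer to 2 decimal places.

$81111.12

Nominal GDP 2020 = Σ (p_2020 × q_2020) = 91.35·352 + 93.84·418 + 28.62·340 = 81111.12.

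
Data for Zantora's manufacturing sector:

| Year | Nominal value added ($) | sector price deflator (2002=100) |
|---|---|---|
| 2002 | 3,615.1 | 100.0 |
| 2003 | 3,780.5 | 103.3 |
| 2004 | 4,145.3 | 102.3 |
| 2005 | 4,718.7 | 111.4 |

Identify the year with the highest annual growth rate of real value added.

2003: real = 3780.5/1.033 = 3659.73; growth vs 2002 (3615.10) = 1.23%.
2004: real = 4145.3/1.023 = 4052.10; growth vs 2003 (3659.73) = 10.72%.
2005: real = 4718.7/1.114 = 4235.82; growth vs 2004 (4052.10) = 4.53%.

2004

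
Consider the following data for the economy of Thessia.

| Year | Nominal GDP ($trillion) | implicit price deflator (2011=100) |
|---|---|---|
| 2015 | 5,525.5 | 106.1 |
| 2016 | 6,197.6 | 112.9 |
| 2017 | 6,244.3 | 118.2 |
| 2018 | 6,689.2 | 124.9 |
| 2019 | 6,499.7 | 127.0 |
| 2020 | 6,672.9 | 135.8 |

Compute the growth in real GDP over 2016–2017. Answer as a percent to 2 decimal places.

-3.76%

Real GDP 2016 = 6197.6/1.129 = 5489.46.
Real GDP 2017 = 6244.3/1.182 = 5282.83.
Change = 5282.83/5489.46 − 1 = -0.0376.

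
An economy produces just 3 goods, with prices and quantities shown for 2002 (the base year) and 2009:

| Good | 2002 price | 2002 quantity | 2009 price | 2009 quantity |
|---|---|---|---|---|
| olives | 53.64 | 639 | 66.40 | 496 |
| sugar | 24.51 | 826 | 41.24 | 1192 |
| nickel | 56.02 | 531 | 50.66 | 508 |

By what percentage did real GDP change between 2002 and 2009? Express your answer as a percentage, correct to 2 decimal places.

0.01%

Real GDP 2002 = Nominal GDP 2002 = 53.64·639 + 24.51·826 + 56.02·531 = 84267.84.
Real GDP 2009 (at 2002 prices) = 53.64·496 + 24.51·1192 + 56.02·508 = 84279.52.
Real growth = 84279.52/84267.84 − 1 = 0.0001.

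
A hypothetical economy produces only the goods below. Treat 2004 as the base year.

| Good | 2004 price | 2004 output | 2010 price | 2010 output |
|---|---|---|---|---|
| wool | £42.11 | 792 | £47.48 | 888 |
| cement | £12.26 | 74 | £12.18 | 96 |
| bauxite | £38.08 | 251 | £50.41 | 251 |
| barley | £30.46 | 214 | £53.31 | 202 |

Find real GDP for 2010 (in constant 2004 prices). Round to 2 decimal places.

£54281.64

Real GDP 2010 = Σ (p_2004 × q_2010) = 42.11·888 + 12.26·96 + 38.08·251 + 30.46·202 = 54281.64.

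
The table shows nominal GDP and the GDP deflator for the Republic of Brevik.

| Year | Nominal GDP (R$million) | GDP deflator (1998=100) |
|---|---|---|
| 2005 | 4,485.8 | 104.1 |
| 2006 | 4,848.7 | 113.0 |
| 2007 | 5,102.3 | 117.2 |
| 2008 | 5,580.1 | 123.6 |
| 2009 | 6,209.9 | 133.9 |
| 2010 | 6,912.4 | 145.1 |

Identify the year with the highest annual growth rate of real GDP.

2006: real = 4848.7/1.130 = 4290.88; growth vs 2005 (4309.13) = -0.42%.
2007: real = 5102.3/1.172 = 4353.50; growth vs 2006 (4290.88) = 1.46%.
2008: real = 5580.1/1.236 = 4514.64; growth vs 2007 (4353.50) = 3.70%.
2009: real = 6209.9/1.339 = 4637.71; growth vs 2008 (4514.64) = 2.73%.
2010: real = 6912.4/1.451 = 4763.89; growth vs 2009 (4637.71) = 2.72%.

2008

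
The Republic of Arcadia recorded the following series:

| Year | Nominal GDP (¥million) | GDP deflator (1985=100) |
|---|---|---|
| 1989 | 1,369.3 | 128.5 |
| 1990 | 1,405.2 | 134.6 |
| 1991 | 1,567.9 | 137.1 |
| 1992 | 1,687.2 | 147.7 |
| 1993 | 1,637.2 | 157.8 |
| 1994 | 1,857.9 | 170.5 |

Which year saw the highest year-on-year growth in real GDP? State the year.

1991

1990: real = 1405.2/1.346 = 1043.98; growth vs 1989 (1065.60) = -2.03%.
1991: real = 1567.9/1.371 = 1143.62; growth vs 1990 (1043.98) = 9.54%.
1992: real = 1687.2/1.477 = 1142.32; growth vs 1991 (1143.62) = -0.11%.
1993: real = 1637.2/1.578 = 1037.52; growth vs 1992 (1142.32) = -9.17%.
1994: real = 1857.9/1.705 = 1089.68; growth vs 1993 (1037.52) = 5.03%.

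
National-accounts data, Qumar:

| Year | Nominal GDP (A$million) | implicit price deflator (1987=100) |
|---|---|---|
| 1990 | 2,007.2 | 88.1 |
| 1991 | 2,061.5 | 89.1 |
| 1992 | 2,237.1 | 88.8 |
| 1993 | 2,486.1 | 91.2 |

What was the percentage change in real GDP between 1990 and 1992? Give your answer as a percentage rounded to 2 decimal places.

Real GDP 1990 = 2007.2/0.881 = 2278.32.
Real GDP 1992 = 2237.1/0.888 = 2519.26.
Change = 2519.26/2278.32 − 1 = 0.1058.

10.58%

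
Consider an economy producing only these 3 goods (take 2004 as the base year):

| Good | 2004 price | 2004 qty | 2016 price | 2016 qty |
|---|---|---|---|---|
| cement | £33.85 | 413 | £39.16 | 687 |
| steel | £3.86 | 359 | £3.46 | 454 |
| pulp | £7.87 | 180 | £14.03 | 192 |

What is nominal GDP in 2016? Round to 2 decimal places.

Nominal GDP 2016 = Σ (p_2016 × q_2016) = 39.16·687 + 3.46·454 + 14.03·192 = 31167.52.

£31167.52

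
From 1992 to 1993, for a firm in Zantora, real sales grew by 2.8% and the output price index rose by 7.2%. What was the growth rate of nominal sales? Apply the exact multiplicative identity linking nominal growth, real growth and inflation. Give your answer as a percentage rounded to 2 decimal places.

10.20%

(1 + g_nom) = (1 + g_real)(1 + π) = 1.0280 × 1.0720 = 1.10202.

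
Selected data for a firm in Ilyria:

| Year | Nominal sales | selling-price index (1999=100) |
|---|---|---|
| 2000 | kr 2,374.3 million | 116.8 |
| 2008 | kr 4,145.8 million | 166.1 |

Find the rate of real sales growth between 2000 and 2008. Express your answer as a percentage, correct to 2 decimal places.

22.79%

Real sales 2000 = 2374.3 / 1.168 = 2032.79.
Real sales 2008 = 4145.8 / 1.661 = 2495.97.
Real growth = 2495.97 / 2032.79 − 1 = 0.2279.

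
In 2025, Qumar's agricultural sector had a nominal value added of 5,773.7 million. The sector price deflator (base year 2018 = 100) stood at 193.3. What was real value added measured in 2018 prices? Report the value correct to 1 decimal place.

Real value added = Nominal / (sector price deflator/100) = 5773.7 / 1.933 = 2986.91.

2,986.9 million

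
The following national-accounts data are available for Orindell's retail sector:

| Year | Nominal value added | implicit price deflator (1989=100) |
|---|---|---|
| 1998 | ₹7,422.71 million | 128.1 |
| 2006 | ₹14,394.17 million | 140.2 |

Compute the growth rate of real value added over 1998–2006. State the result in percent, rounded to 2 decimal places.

Deflate each year: 1998 → 7422.71/1.281 = 5794.47; 2006 → 14394.17/1.402 = 10266.88.
So real value added changed by 10266.88/5794.47 − 1 = 0.7718, i.e. 77.18%.

77.18%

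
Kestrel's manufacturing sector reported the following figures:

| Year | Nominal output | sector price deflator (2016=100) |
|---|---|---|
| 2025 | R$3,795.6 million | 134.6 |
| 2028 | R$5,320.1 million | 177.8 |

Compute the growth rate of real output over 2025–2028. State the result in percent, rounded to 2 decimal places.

Real output 2025 = 3795.6 / 1.346 = 2819.91.
Real output 2028 = 5320.1 / 1.778 = 2992.18.
Real growth = 2992.18 / 2819.91 − 1 = 0.0611.

6.11%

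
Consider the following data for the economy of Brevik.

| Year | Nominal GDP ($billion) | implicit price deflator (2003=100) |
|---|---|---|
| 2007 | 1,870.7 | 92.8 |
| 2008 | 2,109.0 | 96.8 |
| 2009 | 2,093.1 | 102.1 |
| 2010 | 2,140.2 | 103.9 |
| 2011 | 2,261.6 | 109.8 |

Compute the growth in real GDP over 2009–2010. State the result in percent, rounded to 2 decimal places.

0.48%

Real GDP 2009 = 2093.1/1.021 = 2050.05.
Real GDP 2010 = 2140.2/1.039 = 2059.87.
Change = 2059.87/2050.05 − 1 = 0.0048.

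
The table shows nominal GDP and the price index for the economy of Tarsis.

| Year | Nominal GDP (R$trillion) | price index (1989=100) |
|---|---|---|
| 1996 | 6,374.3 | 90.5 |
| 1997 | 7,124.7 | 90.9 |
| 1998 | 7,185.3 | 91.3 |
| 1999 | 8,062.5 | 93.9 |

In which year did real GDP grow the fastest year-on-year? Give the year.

1997: real = 7124.7/0.909 = 7837.95; growth vs 1996 (7043.43) = 11.28%.
1998: real = 7185.3/0.913 = 7869.99; growth vs 1997 (7837.95) = 0.41%.
1999: real = 8062.5/0.939 = 8586.26; growth vs 1998 (7869.99) = 9.10%.

1997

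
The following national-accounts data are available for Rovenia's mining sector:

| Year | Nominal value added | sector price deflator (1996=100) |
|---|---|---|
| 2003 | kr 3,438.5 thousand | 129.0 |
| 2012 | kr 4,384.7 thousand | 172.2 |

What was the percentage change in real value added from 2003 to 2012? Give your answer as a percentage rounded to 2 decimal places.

Real value added 2003 = 3438.5 / 1.290 = 2665.50.
Real value added 2012 = 4384.7 / 1.722 = 2546.28.
Real growth = 2546.28 / 2665.50 − 1 = -0.0447.

-4.47%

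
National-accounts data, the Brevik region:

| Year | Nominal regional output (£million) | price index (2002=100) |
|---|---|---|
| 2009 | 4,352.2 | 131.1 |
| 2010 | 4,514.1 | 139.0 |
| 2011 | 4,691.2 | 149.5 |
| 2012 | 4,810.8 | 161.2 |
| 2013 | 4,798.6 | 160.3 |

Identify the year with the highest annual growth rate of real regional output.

2013

2010: real = 4514.1/1.390 = 3247.55; growth vs 2009 (3319.76) = -2.18%.
2011: real = 4691.2/1.495 = 3137.93; growth vs 2010 (3247.55) = -3.38%.
2012: real = 4810.8/1.612 = 2984.37; growth vs 2011 (3137.93) = -4.89%.
2013: real = 4798.6/1.603 = 2993.51; growth vs 2012 (2984.37) = 0.31%.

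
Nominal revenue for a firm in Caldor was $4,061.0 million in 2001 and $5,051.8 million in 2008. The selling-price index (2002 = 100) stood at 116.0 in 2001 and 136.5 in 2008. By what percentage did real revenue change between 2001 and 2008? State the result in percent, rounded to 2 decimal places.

5.72%

Deflate each year: 2001 → 4061.0/1.160 = 3500.86; 2008 → 5051.8/1.365 = 3700.95.
So real revenue changed by 3700.95/3500.86 − 1 = 0.0572, i.e. 5.72%.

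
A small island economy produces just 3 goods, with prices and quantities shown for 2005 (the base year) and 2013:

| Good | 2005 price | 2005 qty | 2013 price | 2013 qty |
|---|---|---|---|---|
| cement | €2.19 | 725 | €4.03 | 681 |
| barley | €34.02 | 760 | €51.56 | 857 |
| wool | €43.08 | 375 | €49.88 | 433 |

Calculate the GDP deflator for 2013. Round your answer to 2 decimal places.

139.00

Nominal GDP 2013 = 4.03·681 + 51.56·857 + 49.88·433 = 68529.39.
Real GDP 2013 (at 2005 prices) = 2.19·681 + 34.02·857 + 43.08·433 = 49300.17.
Deflator = Nominal/Real × 100 = 68529.39/49300.17 × 100 = 139.004.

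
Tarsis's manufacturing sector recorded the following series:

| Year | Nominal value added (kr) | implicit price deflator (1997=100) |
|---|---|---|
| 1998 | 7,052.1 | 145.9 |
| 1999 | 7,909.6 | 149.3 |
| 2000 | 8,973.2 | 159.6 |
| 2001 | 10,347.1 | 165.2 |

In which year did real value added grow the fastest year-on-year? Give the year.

2001

1999: real = 7909.6/1.493 = 5297.79; growth vs 1998 (4833.52) = 9.61%.
2000: real = 8973.2/1.596 = 5622.31; growth vs 1999 (5297.79) = 6.13%.
2001: real = 10347.1/1.652 = 6263.38; growth vs 2000 (5622.31) = 11.40%.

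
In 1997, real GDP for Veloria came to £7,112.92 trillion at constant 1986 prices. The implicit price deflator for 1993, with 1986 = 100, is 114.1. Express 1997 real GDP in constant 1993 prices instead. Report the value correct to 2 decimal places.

Real GDP in 1993 prices = Real GDP in 1986 prices × (P_1993/P_1986) = 7112.92 × 1.141 = 8115.84.

£8,115.84 trillion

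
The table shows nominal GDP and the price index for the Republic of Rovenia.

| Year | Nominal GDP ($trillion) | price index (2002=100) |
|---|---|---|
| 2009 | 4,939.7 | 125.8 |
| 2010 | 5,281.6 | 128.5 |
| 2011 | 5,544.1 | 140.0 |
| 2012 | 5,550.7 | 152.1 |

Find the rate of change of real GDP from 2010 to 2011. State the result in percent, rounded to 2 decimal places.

-3.65%

Real GDP 2010 = 5281.6/1.285 = 4110.19.
Real GDP 2011 = 5544.1/1.400 = 3960.07.
Change = 3960.07/4110.19 − 1 = -0.0365.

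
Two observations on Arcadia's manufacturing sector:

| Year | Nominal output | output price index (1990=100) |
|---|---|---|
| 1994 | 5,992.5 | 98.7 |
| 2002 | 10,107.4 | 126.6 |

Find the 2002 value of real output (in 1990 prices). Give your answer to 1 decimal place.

Real output = Nominal / (output price index/100) = 10107.4 / 1.266 = 7983.73.

7,983.7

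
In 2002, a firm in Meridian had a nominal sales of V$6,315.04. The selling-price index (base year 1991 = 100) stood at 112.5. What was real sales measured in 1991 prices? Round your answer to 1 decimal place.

V$5,613.4

Real sales = Nominal / (selling-price index/100) = 6315.04 / 1.125 = 5613.37.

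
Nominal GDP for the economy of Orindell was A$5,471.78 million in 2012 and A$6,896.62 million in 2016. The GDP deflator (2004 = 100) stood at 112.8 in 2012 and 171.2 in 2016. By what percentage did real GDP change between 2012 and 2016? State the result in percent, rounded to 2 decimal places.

-16.96%

Deflate each year: 2012 → 5471.78/1.128 = 4850.87; 2016 → 6896.62/1.712 = 4028.40.
So real GDP changed by 4028.40/4850.87 − 1 = -0.1696, i.e. -16.96%.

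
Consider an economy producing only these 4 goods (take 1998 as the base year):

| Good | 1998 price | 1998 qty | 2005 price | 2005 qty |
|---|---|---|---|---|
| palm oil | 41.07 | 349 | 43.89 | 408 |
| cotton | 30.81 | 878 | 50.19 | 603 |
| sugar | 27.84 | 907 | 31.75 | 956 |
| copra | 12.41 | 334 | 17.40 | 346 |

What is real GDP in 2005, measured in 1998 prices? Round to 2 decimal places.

Real GDP 2005 = Σ (p_1998 × q_2005) = 41.07·408 + 30.81·603 + 27.84·956 + 12.41·346 = 66243.89.

66243.89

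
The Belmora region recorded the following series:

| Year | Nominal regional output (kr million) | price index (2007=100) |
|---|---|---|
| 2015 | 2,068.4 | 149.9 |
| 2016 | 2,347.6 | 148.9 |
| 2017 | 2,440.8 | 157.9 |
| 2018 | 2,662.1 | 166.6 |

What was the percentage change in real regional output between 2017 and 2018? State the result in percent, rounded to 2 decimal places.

3.37%

Real regional output 2017 = 2440.8/1.579 = 1545.79.
Real regional output 2018 = 2662.1/1.666 = 1597.90.
Change = 1597.90/1545.79 − 1 = 0.0337.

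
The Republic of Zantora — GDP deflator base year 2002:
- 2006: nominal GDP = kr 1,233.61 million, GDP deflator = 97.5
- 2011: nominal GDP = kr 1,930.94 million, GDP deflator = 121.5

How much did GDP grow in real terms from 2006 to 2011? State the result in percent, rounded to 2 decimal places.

25.61%

Deflate each year: 2006 → 1233.61/0.975 = 1265.24; 2011 → 1930.94/1.215 = 1589.25.
So real GDP changed by 1589.25/1265.24 − 1 = 0.2561, i.e. 25.61%.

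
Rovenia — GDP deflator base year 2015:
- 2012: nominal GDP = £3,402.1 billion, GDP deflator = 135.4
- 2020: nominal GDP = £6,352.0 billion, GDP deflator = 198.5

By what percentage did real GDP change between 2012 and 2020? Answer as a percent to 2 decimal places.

27.36%

Real GDP 2012 = 3402.1 / 1.354 = 2512.63.
Real GDP 2020 = 6352.0 / 1.985 = 3200.00.
Real growth = 3200.00 / 2512.63 − 1 = 0.2736.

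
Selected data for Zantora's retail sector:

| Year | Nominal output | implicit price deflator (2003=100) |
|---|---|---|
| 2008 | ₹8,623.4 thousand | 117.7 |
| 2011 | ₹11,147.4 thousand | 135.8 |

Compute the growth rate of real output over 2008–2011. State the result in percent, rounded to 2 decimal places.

Deflate each year: 2008 → 8623.4/1.177 = 7326.59; 2011 → 11147.4/1.358 = 8208.69.
So real output changed by 8208.69/7326.59 − 1 = 0.1204, i.e. 12.04%.

12.04%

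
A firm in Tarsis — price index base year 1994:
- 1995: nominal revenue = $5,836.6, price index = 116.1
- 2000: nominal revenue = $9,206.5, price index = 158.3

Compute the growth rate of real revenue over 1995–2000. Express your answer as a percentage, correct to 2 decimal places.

Real revenue 1995 = 5836.6 / 1.161 = 5027.22.
Real revenue 2000 = 9206.5 / 1.583 = 5815.86.
Real growth = 5815.86 / 5027.22 − 1 = 0.1569.

15.69%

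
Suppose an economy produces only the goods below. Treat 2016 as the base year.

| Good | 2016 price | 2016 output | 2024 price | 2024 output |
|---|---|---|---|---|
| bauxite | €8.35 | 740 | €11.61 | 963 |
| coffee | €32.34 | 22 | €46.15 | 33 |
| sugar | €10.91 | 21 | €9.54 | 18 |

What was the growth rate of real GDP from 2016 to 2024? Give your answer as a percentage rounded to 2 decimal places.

Real GDP 2016 = Nominal GDP 2016 = 8.35·740 + 32.34·22 + 10.91·21 = 7119.59.
Real GDP 2024 (at 2016 prices) = 8.35·963 + 32.34·33 + 10.91·18 = 9304.65.
Real growth = 9304.65/7119.59 − 1 = 0.3069.

30.69%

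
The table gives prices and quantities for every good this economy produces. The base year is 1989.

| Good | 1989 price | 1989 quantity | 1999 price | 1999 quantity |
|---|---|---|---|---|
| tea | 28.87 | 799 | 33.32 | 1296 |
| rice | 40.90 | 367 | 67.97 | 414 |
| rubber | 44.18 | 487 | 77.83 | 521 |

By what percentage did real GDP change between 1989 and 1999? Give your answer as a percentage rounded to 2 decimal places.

Real GDP 1989 = Nominal GDP 1989 = 28.87·799 + 40.90·367 + 44.18·487 = 59593.09.
Real GDP 1999 (at 1989 prices) = 28.87·1296 + 40.90·414 + 44.18·521 = 77365.90.
Real growth = 77365.90/59593.09 − 1 = 0.2982.

29.82%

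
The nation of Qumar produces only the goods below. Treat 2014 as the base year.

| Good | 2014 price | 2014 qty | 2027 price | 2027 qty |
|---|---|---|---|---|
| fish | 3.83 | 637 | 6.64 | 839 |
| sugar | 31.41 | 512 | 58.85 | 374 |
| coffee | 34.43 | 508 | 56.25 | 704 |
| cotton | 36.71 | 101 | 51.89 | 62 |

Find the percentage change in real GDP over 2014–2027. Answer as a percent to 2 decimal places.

4.42%

Real GDP 2014 = Nominal GDP 2014 = 3.83·637 + 31.41·512 + 34.43·508 + 36.71·101 = 39719.78.
Real GDP 2027 (at 2014 prices) = 3.83·839 + 31.41·374 + 34.43·704 + 36.71·62 = 41475.45.
Real growth = 41475.45/39719.78 − 1 = 0.0442.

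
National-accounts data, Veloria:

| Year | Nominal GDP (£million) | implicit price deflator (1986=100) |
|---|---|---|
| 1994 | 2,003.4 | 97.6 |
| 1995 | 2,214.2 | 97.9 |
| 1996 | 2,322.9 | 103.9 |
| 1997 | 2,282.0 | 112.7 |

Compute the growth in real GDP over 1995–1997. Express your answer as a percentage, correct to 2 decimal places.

Real GDP 1995 = 2214.2/0.979 = 2261.70.
Real GDP 1997 = 2282.0/1.127 = 2024.84.
Change = 2024.84/2261.70 − 1 = -0.1047.

-10.47%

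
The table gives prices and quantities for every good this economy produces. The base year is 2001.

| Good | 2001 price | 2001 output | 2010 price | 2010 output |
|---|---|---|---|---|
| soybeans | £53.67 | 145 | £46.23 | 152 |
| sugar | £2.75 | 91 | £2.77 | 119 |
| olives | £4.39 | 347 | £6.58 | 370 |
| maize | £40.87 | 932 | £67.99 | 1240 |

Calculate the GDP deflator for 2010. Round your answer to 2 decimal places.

Nominal GDP 2010 = 46.23·152 + 2.77·119 + 6.58·370 + 67.99·1240 = 94098.79.
Real GDP 2010 (at 2001 prices) = 53.67·152 + 2.75·119 + 4.39·370 + 40.87·1240 = 60788.19.
Deflator = Nominal/Real × 100 = 94098.79/60788.19 × 100 = 154.798.

154.80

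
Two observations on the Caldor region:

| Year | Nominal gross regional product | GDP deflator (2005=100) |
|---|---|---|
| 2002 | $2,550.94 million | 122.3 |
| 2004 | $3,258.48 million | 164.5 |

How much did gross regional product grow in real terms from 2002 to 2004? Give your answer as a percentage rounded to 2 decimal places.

Deflate each year: 2002 → 2550.94/1.223 = 2085.81; 2004 → 3258.48/1.645 = 1980.84.
So real gross regional product changed by 1980.84/2085.81 − 1 = -0.0503, i.e. -5.03%.

-5.03%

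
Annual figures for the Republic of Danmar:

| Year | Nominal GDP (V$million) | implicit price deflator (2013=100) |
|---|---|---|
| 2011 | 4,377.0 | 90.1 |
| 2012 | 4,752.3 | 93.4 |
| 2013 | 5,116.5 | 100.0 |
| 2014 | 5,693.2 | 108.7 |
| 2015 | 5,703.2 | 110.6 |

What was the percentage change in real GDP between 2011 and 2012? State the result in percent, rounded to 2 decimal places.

4.74%

Real GDP 2011 = 4377.0/0.901 = 4857.94.
Real GDP 2012 = 4752.3/0.934 = 5088.12.
Change = 5088.12/4857.94 − 1 = 0.0474.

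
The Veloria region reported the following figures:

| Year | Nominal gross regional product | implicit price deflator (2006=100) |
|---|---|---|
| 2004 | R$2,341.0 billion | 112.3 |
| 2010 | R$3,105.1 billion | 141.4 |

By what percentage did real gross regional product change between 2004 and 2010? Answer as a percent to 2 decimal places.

5.34%

Deflate each year: 2004 → 2341.0/1.123 = 2084.59; 2010 → 3105.1/1.414 = 2195.97.
So real gross regional product changed by 2195.97/2084.59 − 1 = 0.0534, i.e. 5.34%.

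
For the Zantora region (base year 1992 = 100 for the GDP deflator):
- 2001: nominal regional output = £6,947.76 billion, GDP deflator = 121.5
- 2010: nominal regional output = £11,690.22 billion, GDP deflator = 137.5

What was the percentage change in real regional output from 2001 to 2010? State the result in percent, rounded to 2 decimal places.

48.68%

Deflate each year: 2001 → 6947.76/1.215 = 5718.32; 2010 → 11690.22/1.375 = 8501.98.
So real regional output changed by 8501.98/5718.32 − 1 = 0.4868, i.e. 48.68%.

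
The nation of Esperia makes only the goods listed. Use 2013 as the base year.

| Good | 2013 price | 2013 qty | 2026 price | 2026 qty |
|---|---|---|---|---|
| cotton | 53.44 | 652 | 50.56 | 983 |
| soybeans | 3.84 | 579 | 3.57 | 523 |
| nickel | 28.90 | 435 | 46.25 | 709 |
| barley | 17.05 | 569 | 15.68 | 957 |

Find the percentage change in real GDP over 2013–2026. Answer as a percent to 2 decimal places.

53.94%

Real GDP 2013 = Nominal GDP 2013 = 53.44·652 + 3.84·579 + 28.90·435 + 17.05·569 = 59339.19.
Real GDP 2026 (at 2013 prices) = 53.44·983 + 3.84·523 + 28.90·709 + 17.05·957 = 91346.79.
Real growth = 91346.79/59339.19 − 1 = 0.5394.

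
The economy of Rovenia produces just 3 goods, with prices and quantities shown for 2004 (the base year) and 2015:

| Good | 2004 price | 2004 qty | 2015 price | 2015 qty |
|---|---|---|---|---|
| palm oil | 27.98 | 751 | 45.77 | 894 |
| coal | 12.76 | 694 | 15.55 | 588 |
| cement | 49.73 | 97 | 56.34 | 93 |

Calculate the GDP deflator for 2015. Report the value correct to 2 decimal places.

Nominal GDP 2015 = 45.77·894 + 15.55·588 + 56.34·93 = 55301.40.
Real GDP 2015 (at 2004 prices) = 27.98·894 + 12.76·588 + 49.73·93 = 37141.89.
Deflator = Nominal/Real × 100 = 55301.40/37141.89 × 100 = 148.892.

148.89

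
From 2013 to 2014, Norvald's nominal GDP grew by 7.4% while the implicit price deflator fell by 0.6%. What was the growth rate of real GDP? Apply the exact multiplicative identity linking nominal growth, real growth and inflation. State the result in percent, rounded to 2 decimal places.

8.05%

(1 + g_nom) = (1 + g_real)(1 + π), so g_real = 1.0740 / 0.9940 − 1 = 0.08048.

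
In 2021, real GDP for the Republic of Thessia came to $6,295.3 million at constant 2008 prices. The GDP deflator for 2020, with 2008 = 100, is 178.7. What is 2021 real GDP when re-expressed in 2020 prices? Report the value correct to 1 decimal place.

Real GDP in 2020 prices = Real GDP in 2008 prices × (P_2020/P_2008) = 6295.3 × 1.787 = 11249.70.

$11,249.7 million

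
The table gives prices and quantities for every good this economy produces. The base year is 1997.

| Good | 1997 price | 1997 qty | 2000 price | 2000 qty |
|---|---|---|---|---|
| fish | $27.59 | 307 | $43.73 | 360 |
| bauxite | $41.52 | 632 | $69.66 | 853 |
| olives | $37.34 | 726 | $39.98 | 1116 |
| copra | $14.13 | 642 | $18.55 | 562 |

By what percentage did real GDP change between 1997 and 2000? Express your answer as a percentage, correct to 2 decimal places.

33.95%

Real GDP 1997 = Nominal GDP 1997 = 27.59·307 + 41.52·632 + 37.34·726 + 14.13·642 = 70891.07.
Real GDP 2000 (at 1997 prices) = 27.59·360 + 41.52·853 + 37.34·1116 + 14.13·562 = 94961.46.
Real growth = 94961.46/70891.07 − 1 = 0.3395.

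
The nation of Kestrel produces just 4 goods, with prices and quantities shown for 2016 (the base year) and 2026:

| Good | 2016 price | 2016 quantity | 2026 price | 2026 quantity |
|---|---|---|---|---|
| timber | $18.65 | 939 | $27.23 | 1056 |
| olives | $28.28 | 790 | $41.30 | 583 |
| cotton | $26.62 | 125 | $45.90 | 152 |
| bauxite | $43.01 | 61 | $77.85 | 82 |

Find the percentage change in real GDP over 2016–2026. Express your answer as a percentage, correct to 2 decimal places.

-4.48%

Real GDP 2016 = Nominal GDP 2016 = 18.65·939 + 28.28·790 + 26.62·125 + 43.01·61 = 45804.66.
Real GDP 2026 (at 2016 prices) = 18.65·1056 + 28.28·583 + 26.62·152 + 43.01·82 = 43754.70.
Real growth = 43754.70/45804.66 − 1 = -0.0448.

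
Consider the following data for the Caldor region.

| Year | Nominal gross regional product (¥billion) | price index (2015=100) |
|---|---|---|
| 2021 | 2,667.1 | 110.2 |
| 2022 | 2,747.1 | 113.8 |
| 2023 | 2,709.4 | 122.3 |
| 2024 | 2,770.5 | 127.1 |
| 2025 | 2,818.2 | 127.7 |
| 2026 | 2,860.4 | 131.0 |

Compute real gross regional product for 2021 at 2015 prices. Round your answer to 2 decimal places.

Real gross regional product 2021 = 2667.1 / 1.102 = 2420.24.

¥2,420.24 billion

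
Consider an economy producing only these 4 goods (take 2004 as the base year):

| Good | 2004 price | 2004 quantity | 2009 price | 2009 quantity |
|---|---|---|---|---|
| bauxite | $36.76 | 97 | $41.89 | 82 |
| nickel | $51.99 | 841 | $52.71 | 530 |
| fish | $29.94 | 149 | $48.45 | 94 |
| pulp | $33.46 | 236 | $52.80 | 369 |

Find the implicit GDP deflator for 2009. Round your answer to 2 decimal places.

Nominal GDP 2009 = 41.89·82 + 52.71·530 + 48.45·94 + 52.80·369 = 55408.78.
Real GDP 2009 (at 2004 prices) = 36.76·82 + 51.99·530 + 29.94·94 + 33.46·369 = 45730.12.
Deflator = Nominal/Real × 100 = 55408.78/45730.12 × 100 = 121.165.

121.16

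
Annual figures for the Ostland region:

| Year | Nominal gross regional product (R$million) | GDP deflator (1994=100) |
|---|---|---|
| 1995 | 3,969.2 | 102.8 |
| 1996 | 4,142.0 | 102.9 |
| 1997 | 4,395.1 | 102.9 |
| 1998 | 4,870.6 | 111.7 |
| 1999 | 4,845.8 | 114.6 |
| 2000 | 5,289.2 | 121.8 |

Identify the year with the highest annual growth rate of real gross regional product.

1997

1996: real = 4142.0/1.029 = 4025.27; growth vs 1995 (3861.09) = 4.25%.
1997: real = 4395.1/1.029 = 4271.23; growth vs 1996 (4025.27) = 6.11%.
1998: real = 4870.6/1.117 = 4360.43; growth vs 1997 (4271.23) = 2.09%.
1999: real = 4845.8/1.146 = 4228.45; growth vs 1998 (4360.43) = -3.03%.
2000: real = 5289.2/1.218 = 4342.53; growth vs 1999 (4228.45) = 2.70%.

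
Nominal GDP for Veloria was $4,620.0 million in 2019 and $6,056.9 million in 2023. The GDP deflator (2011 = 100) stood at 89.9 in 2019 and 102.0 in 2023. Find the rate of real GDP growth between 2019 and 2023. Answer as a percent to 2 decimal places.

15.55%

Deflate each year: 2019 → 4620.0/0.899 = 5139.04; 2023 → 6056.9/1.020 = 5938.14.
So real GDP changed by 5938.14/5139.04 − 1 = 0.1555, i.e. 15.55%.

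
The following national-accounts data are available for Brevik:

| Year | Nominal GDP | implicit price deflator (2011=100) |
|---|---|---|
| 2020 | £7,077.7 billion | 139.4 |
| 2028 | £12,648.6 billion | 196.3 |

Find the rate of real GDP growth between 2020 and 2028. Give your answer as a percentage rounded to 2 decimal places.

26.91%

Real GDP 2020 = 7077.7 / 1.394 = 5077.26.
Real GDP 2028 = 12648.6 / 1.963 = 6443.50.
Real growth = 6443.50 / 5077.26 − 1 = 0.2691.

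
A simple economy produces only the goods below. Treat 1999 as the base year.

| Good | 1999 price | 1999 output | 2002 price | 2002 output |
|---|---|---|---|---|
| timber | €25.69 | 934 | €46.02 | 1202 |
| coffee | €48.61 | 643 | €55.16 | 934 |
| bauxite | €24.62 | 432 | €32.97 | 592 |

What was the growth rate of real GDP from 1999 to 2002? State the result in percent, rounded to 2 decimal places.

Real GDP 1999 = Nominal GDP 1999 = 25.69·934 + 48.61·643 + 24.62·432 = 65886.53.
Real GDP 2002 (at 1999 prices) = 25.69·1202 + 48.61·934 + 24.62·592 = 90856.16.
Real growth = 90856.16/65886.53 − 1 = 0.3790.

37.90%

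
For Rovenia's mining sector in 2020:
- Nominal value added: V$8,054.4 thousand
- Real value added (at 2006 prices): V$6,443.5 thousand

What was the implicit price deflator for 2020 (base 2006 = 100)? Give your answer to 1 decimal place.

125.0

implicit price deflator = (Nominal / Real) × 100 = 8054.4 / 6443.5 × 100 = 125.00.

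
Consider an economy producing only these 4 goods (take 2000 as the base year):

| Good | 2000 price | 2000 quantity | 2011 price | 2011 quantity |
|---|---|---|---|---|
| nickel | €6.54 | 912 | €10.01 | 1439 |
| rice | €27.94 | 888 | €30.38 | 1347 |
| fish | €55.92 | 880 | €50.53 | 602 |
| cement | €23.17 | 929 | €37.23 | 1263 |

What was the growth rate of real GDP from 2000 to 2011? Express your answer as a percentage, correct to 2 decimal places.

Real GDP 2000 = Nominal GDP 2000 = 6.54·912 + 27.94·888 + 55.92·880 + 23.17·929 = 101509.73.
Real GDP 2011 (at 2000 prices) = 6.54·1439 + 27.94·1347 + 55.92·602 + 23.17·1263 = 109973.79.
Real growth = 109973.79/101509.73 − 1 = 0.0834.

8.34%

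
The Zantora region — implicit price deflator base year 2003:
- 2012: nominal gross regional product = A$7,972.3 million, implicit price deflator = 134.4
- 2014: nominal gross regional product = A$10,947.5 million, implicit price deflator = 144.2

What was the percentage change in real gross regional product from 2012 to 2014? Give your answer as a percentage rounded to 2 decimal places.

27.99%

Real gross regional product 2012 = 7972.3 / 1.344 = 5931.77.
Real gross regional product 2014 = 10947.5 / 1.442 = 7591.89.
Real growth = 7591.89 / 5931.77 − 1 = 0.2799.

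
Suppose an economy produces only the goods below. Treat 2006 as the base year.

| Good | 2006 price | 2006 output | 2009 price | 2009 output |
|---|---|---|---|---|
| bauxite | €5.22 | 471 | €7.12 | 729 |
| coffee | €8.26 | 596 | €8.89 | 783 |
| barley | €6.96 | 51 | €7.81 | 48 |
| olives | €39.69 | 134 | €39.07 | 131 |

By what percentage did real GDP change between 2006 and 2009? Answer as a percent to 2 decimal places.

Real GDP 2006 = Nominal GDP 2006 = 5.22·471 + 8.26·596 + 6.96·51 + 39.69·134 = 13055.00.
Real GDP 2009 (at 2006 prices) = 5.22·729 + 8.26·783 + 6.96·48 + 39.69·131 = 15806.43.
Real growth = 15806.43/13055.00 − 1 = 0.2108.

21.08%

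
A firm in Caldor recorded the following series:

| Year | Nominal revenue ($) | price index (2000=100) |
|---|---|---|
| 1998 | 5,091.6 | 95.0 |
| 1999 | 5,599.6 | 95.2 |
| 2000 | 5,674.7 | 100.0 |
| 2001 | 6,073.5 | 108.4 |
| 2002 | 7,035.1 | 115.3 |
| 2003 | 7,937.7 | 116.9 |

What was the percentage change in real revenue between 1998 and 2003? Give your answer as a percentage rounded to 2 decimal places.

Real revenue 1998 = 5091.6/0.950 = 5359.58.
Real revenue 2003 = 7937.7/1.169 = 6790.16.
Change = 6790.16/5359.58 − 1 = 0.2669.

26.69%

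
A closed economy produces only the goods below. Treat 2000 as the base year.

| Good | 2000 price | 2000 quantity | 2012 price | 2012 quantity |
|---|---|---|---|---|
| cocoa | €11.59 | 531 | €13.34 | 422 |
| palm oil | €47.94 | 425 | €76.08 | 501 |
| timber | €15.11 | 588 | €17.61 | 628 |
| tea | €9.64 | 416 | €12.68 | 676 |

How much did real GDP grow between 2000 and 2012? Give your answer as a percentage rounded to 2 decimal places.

13.93%

Real GDP 2000 = Nominal GDP 2000 = 11.59·531 + 47.94·425 + 15.11·588 + 9.64·416 = 39423.71.
Real GDP 2012 (at 2000 prices) = 11.59·422 + 47.94·501 + 15.11·628 + 9.64·676 = 44914.64.
Real growth = 44914.64/39423.71 − 1 = 0.1393.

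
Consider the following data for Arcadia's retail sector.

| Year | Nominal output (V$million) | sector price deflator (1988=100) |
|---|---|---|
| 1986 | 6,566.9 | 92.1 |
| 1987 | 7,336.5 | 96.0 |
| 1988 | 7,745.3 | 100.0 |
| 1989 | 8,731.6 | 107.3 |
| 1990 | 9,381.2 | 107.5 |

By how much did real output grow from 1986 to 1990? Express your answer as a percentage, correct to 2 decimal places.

Real output 1986 = 6566.9/0.921 = 7130.18.
Real output 1990 = 9381.2/1.075 = 8726.70.
Change = 8726.70/7130.18 − 1 = 0.2239.

22.39%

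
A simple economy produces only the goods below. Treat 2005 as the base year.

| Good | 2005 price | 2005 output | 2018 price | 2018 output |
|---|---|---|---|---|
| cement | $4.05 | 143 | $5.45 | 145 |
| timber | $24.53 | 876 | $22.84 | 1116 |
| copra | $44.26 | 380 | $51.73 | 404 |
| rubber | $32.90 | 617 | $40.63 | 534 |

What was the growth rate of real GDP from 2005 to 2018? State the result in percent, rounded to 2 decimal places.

Real GDP 2005 = Nominal GDP 2005 = 4.05·143 + 24.53·876 + 44.26·380 + 32.90·617 = 59185.53.
Real GDP 2018 (at 2005 prices) = 4.05·145 + 24.53·1116 + 44.26·404 + 32.90·534 = 63412.37.
Real growth = 63412.37/59185.53 − 1 = 0.0714.

7.14%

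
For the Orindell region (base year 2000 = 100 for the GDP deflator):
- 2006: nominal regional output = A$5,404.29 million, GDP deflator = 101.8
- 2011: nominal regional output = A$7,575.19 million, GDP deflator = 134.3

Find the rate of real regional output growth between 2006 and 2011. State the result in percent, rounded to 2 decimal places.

6.25%

Deflate each year: 2006 → 5404.29/1.018 = 5308.73; 2011 → 7575.19/1.343 = 5640.50.
So real regional output changed by 5640.50/5308.73 − 1 = 0.0625, i.e. 6.25%.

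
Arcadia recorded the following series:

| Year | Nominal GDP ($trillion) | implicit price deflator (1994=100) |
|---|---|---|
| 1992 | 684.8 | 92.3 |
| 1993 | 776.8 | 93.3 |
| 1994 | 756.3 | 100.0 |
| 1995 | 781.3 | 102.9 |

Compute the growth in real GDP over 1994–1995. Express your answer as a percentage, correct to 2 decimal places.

Real GDP 1994 = 756.3/1.000 = 756.30.
Real GDP 1995 = 781.3/1.029 = 759.28.
Change = 759.28/756.30 − 1 = 0.0039.

0.39%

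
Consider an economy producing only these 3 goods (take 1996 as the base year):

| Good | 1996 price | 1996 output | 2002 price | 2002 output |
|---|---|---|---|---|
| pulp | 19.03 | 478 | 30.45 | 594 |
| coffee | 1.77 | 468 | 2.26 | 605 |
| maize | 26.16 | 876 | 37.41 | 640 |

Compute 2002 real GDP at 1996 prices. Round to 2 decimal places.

Real GDP 2002 = Σ (p_1996 × q_2002) = 19.03·594 + 1.77·605 + 26.16·640 = 29117.07.

29117.07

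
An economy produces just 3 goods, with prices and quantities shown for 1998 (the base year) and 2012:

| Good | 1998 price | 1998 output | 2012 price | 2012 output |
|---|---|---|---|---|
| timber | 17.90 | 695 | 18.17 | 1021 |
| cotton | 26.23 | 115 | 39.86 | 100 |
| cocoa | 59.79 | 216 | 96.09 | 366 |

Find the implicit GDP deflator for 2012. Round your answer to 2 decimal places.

Nominal GDP 2012 = 18.17·1021 + 39.86·100 + 96.09·366 = 57706.51.
Real GDP 2012 (at 1998 prices) = 17.90·1021 + 26.23·100 + 59.79·366 = 42782.04.
Deflator = Nominal/Real × 100 = 57706.51/42782.04 × 100 = 134.885.

134.88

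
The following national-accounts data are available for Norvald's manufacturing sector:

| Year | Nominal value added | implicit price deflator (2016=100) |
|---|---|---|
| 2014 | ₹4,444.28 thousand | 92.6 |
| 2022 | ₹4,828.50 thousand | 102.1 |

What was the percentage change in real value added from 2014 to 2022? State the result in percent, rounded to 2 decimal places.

Real value added 2014 = 4444.28 / 0.926 = 4799.44.
Real value added 2022 = 4828.50 / 1.021 = 4729.19.
Real growth = 4729.19 / 4799.44 − 1 = -0.0146.

-1.46%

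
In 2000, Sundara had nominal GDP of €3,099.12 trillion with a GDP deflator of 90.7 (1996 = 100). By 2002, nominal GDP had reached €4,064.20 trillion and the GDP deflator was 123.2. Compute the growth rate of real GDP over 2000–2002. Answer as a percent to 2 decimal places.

Real GDP 2000 = 3099.12 / 0.907 = 3416.89.
Real GDP 2002 = 4064.20 / 1.232 = 3298.86.
Real growth = 3298.86 / 3416.89 − 1 = -0.0345.

-3.45%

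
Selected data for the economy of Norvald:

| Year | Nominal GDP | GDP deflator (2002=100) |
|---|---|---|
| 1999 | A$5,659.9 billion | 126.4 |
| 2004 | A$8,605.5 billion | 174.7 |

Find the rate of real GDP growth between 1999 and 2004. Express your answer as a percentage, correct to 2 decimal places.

Deflate each year: 1999 → 5659.9/1.264 = 4477.77; 2004 → 8605.5/1.747 = 4925.87.
So real GDP changed by 4925.87/4477.77 − 1 = 0.1001, i.e. 10.01%.

10.01%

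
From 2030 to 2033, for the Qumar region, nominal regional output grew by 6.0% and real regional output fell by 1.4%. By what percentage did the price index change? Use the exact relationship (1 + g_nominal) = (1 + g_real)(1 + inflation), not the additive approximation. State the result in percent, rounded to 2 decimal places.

7.51%

(1 + g_nom) = (1 + g_real)(1 + π), so π = 1.0600 / 0.9860 − 1 = 0.07505.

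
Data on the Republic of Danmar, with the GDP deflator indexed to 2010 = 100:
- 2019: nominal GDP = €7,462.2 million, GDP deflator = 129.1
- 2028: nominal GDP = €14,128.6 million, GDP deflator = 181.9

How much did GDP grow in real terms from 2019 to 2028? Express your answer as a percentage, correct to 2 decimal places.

34.38%

Real GDP 2019 = 7462.2 / 1.291 = 5780.17.
Real GDP 2028 = 14128.6 / 1.819 = 7767.23.
Real growth = 7767.23 / 5780.17 − 1 = 0.3438.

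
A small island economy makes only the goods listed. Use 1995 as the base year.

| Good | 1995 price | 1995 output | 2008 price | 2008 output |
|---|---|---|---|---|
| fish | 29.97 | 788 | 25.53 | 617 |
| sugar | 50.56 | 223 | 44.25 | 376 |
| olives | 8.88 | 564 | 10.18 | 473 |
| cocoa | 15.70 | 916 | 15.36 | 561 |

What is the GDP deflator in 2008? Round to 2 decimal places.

Nominal GDP 2008 = 25.53·617 + 44.25·376 + 10.18·473 + 15.36·561 = 45822.11.
Real GDP 2008 (at 1995 prices) = 29.97·617 + 50.56·376 + 8.88·473 + 15.70·561 = 50509.99.
Deflator = Nominal/Real × 100 = 45822.11/50509.99 × 100 = 90.719.

90.72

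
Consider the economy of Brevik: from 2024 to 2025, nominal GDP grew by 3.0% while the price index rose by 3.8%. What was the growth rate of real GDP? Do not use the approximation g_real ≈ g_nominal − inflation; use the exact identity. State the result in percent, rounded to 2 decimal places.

-0.77%

(1 + g_nom) = (1 + g_real)(1 + π), so g_real = 1.0300 / 1.0380 − 1 = -0.00771.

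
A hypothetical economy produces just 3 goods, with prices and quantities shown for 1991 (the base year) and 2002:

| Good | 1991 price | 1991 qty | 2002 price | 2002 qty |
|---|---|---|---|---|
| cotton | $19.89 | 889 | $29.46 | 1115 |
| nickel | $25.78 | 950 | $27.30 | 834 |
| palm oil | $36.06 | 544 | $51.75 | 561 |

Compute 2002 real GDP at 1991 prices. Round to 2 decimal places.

$63907.53

Real GDP 2002 = Σ (p_1991 × q_2002) = 19.89·1115 + 25.78·834 + 36.06·561 = 63907.53.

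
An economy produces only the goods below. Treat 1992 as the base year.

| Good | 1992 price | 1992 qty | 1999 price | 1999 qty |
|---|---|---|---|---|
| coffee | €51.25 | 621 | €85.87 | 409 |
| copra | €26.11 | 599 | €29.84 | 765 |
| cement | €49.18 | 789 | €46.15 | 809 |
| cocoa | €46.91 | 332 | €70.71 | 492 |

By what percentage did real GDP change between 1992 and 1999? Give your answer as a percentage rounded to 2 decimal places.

1.92%

Real GDP 1992 = Nominal GDP 1992 = 51.25·621 + 26.11·599 + 49.18·789 + 46.91·332 = 101843.28.
Real GDP 1999 (at 1992 prices) = 51.25·409 + 26.11·765 + 49.18·809 + 46.91·492 = 103801.74.
Real growth = 103801.74/101843.28 − 1 = 0.0192.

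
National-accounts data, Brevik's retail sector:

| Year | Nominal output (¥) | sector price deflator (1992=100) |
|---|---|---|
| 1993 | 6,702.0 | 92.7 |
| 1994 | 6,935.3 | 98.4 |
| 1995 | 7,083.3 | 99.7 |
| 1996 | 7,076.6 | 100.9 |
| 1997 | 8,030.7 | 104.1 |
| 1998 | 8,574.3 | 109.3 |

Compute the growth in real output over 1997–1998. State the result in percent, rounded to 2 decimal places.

1.69%

Real output 1997 = 8030.7/1.041 = 7714.41.
Real output 1998 = 8574.3/1.093 = 7844.74.
Change = 7844.74/7714.41 − 1 = 0.0169.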